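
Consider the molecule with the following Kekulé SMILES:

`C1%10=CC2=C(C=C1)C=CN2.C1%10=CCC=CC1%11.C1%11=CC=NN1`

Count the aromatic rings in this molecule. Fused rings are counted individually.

The SMILES encodes a six-membered carbon ring with three alternating C=C double bonds, fused to a five-membered ring containing one N–H nitrogen and two C=C double bonds; a six-membered carbon ring with two isolated C=C double bonds and two sp³ carbons; a five-membered ring with two adjacent nitrogens (one bearing H, one in a double bond) and two double bonds.
The fused 6/5-membered bicyclic (with one N–H) is a single π system with 9 sp² atoms and 10 π electrons from ring double bonds plus a heteroatom lone pair. 10 = 4(2)+2, so the system is aromatic and both rings count as aromatic (indole).
The 6-membered ring has two sp³ carbons, so it is not fully conjugated — not aromatic (1,4-cyclohexadiene).
The 5-membered ring with two adjacent nitrogens (one N–H, one =N–) is fully conjugated (every ring atom contributes a p orbital); 2 ring double bonds (4 π electrons) plus a heteroatom lone pair (2) give 6 π electrons. That satisfies 4n+2 with n=1, so it is aromatic (pyrazole).
3 of the 4 rings are aromatic. Total: 3.

3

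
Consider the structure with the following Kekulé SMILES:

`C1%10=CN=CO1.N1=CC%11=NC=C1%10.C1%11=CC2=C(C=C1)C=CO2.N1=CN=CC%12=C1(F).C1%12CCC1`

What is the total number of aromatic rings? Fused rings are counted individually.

The SMILES encodes a five-membered ring with an oxygen at position 1 and a nitrogen at position 3 (in a C=N bond), with two double bonds; a six-membered ring with nitrogens at positions 1 and 4 and three alternating double bonds; a six-membered carbon ring with three alternating C=C double bonds, fused to a five-membered ring containing one oxygen and two C=C double bonds; a six-membered ring with nitrogens at positions 1 and 3 and three alternating double bonds; a four-membered saturated carbon ring.
The 5-membered ring with one oxygen and one =N– is fully conjugated (every ring atom contributes a p orbital); 2 ring double bonds (4 π electrons) plus a heteroatom lone pair (2) give 6 π electrons. 6 = 4(1)+2, so it is aromatic (oxazole).
The 6-membered ring with two nitrogens (1,4) is fully conjugated (every ring atom contributes a p orbital); 3 ring double bonds give 6 π electrons. Since 6 = 4n+2 (n=1), it is aromatic (pyrazine).
The fused 6/5-membered bicyclic (with one oxygen) is a single π system with 9 sp² atoms and 10 π electrons from ring double bonds plus a heteroatom lone pair. 10 = 4(2)+2, so the system is aromatic and both rings count as aromatic (benzofuran).
The 6-membered ring with two nitrogens (1,3) is fully conjugated (every ring atom contributes a p orbital); 3 ring double bonds give 6 π electrons. 6 = 4(1)+2, so it is aromatic (pyrimidine).
The 4-membered ring has only sp³ atoms, so it is not fully conjugated — not aromatic (cyclobutane).
5 of the 6 rings are aromatic. Total: 5.

5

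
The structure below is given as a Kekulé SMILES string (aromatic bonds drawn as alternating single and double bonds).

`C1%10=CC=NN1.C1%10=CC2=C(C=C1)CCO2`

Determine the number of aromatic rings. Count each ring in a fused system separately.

2

The SMILES encodes a five-membered ring with two adjacent nitrogens (one bearing H, one in a double bond) and two double bonds; a six-membered carbon ring with three alternating C=C double bonds, fused to a five-membered ring containing one oxygen and two sp³ carbons.
The 5-membered ring with two adjacent nitrogens (one N–H, one =N–) is fully conjugated (every ring atom contributes a p orbital); 2 ring double bonds (4 π electrons) plus a heteroatom lone pair (2) give 6 π electrons. That satisfies 4n+2 with n=1, so it is aromatic (pyrazole).
The 6-membered ring has a continuous p-orbital overlap around the ring; 3 ring double bonds give 6 π electrons. Since 6 = 4n+2 (n=1), it is aromatic (benzene ring).
The 5-membered ring with one oxygen has two sp³ carbons, so it is not fully conjugated — not aromatic (oxolane ring).
2 of the 3 rings are aromatic. Total: 2.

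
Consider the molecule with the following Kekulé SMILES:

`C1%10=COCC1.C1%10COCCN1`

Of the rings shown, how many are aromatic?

0

The SMILES encodes a five-membered ring of four carbons and one oxygen, with one C=C double bond and two sp³ carbons; a six-membered saturated ring with an oxygen and an N–H nitrogen at positions 1 and 4.
The 5-membered ring with one oxygen has two sp³ carbons, so it is not fully conjugated — not aromatic (2,3-dihydrofuran).
The 6-membered ring with one oxygen and one N–H (1,4) has only sp³ atoms, so it is not fully conjugated — not aromatic (morpholine).
None of the rings are aromatic. Total: 0.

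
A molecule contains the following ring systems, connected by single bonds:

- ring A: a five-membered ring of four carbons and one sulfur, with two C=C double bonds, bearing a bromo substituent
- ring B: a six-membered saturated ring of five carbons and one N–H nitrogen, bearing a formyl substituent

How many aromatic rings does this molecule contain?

Ring A is fully conjugated (every ring atom contributes a p orbital); 2 ring double bonds (4 π electrons) plus a heteroatom lone pair (2) give 6 π electrons. That satisfies 4n+2 with n=1, so ring A is aromatic (thiophene).
Ring B has only sp³ atoms, so it is not fully conjugated — not aromatic (piperidine).
Aromatic: A. Total: 1.

1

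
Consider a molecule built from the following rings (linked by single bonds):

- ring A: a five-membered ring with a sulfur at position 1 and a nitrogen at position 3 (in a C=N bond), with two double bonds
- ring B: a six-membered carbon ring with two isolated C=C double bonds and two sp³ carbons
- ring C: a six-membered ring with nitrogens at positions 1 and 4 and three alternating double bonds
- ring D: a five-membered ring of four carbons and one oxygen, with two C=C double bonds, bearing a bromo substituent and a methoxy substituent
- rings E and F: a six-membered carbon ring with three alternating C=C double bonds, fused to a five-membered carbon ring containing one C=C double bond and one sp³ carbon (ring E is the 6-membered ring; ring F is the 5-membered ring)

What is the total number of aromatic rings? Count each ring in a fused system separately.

4

Ring A is planar and fully conjugated; 2 ring double bonds (4 π electrons) plus a heteroatom lone pair (2) give 6 π electrons. That satisfies 4n+2 with n=1, so ring A is aromatic (thiazole).
Ring B has two sp³ carbons, so it is not fully conjugated — not aromatic (1,4-cyclohexadiene).
Ring C has a continuous p-orbital overlap around the ring; 3 ring double bonds give 6 π electrons. Since 6 = 4n+2 (n=1), ring C is aromatic (pyrazine).
Ring D is planar and fully conjugated; 2 ring double bonds (4 π electrons) plus a heteroatom lone pair (2) give 6 π electrons. That satisfies 4n+2 with n=1, so ring D is aromatic (furan).
Ring E is planar and fully conjugated; 3 ring double bonds give 6 π electrons. 6 = 4(1)+2, so ring E is aromatic (benzene ring).
Ring F has one sp³ carbon, so it is not fully conjugated — not aromatic (cyclopentene ring).
Aromatic: A, C, D, E. Total: 4.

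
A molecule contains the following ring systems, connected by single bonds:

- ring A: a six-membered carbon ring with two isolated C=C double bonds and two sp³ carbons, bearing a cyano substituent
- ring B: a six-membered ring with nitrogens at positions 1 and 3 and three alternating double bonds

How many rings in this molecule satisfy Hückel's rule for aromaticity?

1

Ring A has two sp³ carbons, so it is not fully conjugated — not aromatic (1,4-cyclohexadiene).
Ring B is planar and fully conjugated; 3 ring double bonds give 6 π electrons. Since 6 = 4n+2 (n=1), ring B is aromatic (pyrimidine).
Aromatic: B. Total: 1.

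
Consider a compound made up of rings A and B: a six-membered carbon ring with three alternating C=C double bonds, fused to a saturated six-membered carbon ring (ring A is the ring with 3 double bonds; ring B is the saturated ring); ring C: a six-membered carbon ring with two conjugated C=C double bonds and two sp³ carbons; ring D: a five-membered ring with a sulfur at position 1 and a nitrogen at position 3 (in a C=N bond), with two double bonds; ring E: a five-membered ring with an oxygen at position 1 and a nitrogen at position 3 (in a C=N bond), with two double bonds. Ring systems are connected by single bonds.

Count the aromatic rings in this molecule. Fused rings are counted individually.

3

Ring A is fully conjugated (every ring atom contributes a p orbital); 3 ring double bonds give 6 π electrons. 6 = 4(1)+2, so ring A is aromatic (benzene ring).
Ring B has four sp³ carbons, so it is not fully conjugated — not aromatic (cyclohexane ring).
Ring C has two sp³ carbons, so it is not fully conjugated — not aromatic (1,3-cyclohexadiene).
Ring D is planar and fully conjugated; 2 ring double bonds (4 π electrons) plus a heteroatom lone pair (2) give 6 π electrons. 6 = 4(1)+2, so ring D is aromatic (thiazole).
Ring E is fully conjugated (every ring atom contributes a p orbital); 2 ring double bonds (4 π electrons) plus a heteroatom lone pair (2) give 6 π electrons. That satisfies 4n+2 with n=1, so ring E is aromatic (oxazole).
Aromatic: A, D, E. Total: 3.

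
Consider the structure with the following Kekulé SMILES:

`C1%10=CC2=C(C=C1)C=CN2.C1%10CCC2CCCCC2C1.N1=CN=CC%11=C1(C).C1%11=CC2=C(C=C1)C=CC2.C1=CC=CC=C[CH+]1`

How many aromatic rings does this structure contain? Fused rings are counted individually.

5

The SMILES encodes a six-membered carbon ring with three alternating C=C double bonds, fused to a five-membered ring containing one N–H nitrogen and two C=C double bonds; two fused six-membered saturated carbon rings; a six-membered ring with nitrogens at positions 1 and 3 and three alternating double bonds; a six-membered carbon ring with three alternating C=C double bonds, fused to a five-membered carbon ring containing one C=C double bond and one sp³ carbon; a seven-membered all-carbon ring bearing a positive charge on one carbon, with three C=C double bonds.
The fused 6/5-membered bicyclic (with one N–H) is a single π system with 9 sp² atoms and 10 π electrons from ring double bonds plus a heteroatom lone pair. 10 = 4(2)+2, so the system is aromatic and both rings count as aromatic (indole).
The 6-membered ring has only sp³ atoms, so it is not fully conjugated — not aromatic (cyclohexane ring).
The second 6-membered ring has only sp³ atoms, so it is not fully conjugated — not aromatic (cyclohexane ring).
The 6-membered ring with two nitrogens (1,3) has a continuous p-orbital overlap around the ring; 3 ring double bonds give 6 π electrons. 6 = 4(1)+2, so it is aromatic (pyrimidine).
The third 6-membered ring has a continuous p-orbital overlap around the ring; 3 ring double bonds give 6 π electrons. 6 = 4(1)+2, so it is aromatic (benzene ring).
The 5-membered ring has one sp³ carbon, so it is not fully conjugated — not aromatic (cyclopentene ring).
The 7-membered ring is planar and fully conjugated; 3 ring double bonds (6 π electrons) plus the carbocation's empty p orbital (0, but keeps the ring conjugated) give 6 π electrons. 6 = 4(1)+2, so it is aromatic (tropylium cation).
5 of the 8 rings are aromatic. Total: 5.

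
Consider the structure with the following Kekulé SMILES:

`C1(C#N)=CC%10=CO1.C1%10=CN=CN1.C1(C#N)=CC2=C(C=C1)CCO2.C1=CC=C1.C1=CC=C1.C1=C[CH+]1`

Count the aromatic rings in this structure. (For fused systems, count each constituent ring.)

The SMILES encodes a five-membered ring of four carbons and one oxygen, with two C=C double bonds; a five-membered ring with nitrogens at positions 1 and 3 (one bearing H, one in a C=N bond) and two double bonds; a six-membered carbon ring with three alternating C=C double bonds, fused to a five-membered ring containing one oxygen and two sp³ carbons; a four-membered carbon ring with two alternating C=C double bonds; a four-membered carbon ring with two alternating C=C double bonds; a three-membered all-carbon ring bearing a positive charge on one carbon, with one C=C double bond.
The 5-membered ring with one oxygen has a continuous p-orbital overlap around the ring; 2 ring double bonds (4 π electrons) plus a heteroatom lone pair (2) give 6 π electrons. That satisfies 4n+2 with n=1, so it is aromatic (furan).
The 5-membered ring with two nitrogens (one N–H, one =N–) is fully conjugated (every ring atom contributes a p orbital); 2 ring double bonds (4 π electrons) plus a heteroatom lone pair (2) give 6 π electrons. That satisfies 4n+2 with n=1, so it is aromatic (imidazole).
The 6-membered ring is fully conjugated (every ring atom contributes a p orbital); 3 ring double bonds give 6 π electrons. That satisfies 4n+2 with n=1, so it is aromatic (benzene ring).
The second 5-membered ring with one oxygen has two sp³ carbons, so it is not fully conjugated — not aromatic (oxolane ring).
The 4-membered ring has only sp² ring atoms; a planar conformation would have a fully conjugated π system of 4 electrons. But 4 = 4(1), which is 4n not 4n+2, so it is not aromatic (cyclobutadiene) — cyclobutadiene is antiaromatic and distorts to a rectangle.
The second 4-membered ring has only sp² ring atoms; a planar conformation would have a fully conjugated π system of 4 electrons. But 4 = 4(1), which is 4n not 4n+2, so it is not aromatic (cyclobutadiene) — cyclobutadiene is antiaromatic and distorts to a rectangle.
The 3-membered ring has a continuous p-orbital overlap around the ring; 1 ring double bond (2 π electrons) plus the carbocation's empty p orbital (0, but keeps the ring conjugated) give 2 π electrons. That satisfies 4n+2 with n=0, so it is aromatic (cyclopropenyl cation).
4 of the 7 rings are aromatic. Total: 4.

4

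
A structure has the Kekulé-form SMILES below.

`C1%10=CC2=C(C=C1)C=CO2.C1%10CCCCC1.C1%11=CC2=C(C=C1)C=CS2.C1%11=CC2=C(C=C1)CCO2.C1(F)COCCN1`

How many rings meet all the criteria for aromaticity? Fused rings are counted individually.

The SMILES encodes a six-membered carbon ring with three alternating C=C double bonds, fused to a five-membered ring containing one oxygen and two C=C double bonds; a six-membered saturated carbon ring; a six-membered carbon ring with three alternating C=C double bonds, fused to a five-membered ring containing one sulfur and two C=C double bonds; a six-membered carbon ring with three alternating C=C double bonds, fused to a five-membered ring containing one oxygen and two sp³ carbons; a six-membered saturated ring with an oxygen and an N–H nitrogen at positions 1 and 4.
The fused 6/5-membered bicyclic (with one oxygen) is a single π system with 9 sp² atoms and 10 π electrons from ring double bonds plus a heteroatom lone pair. 10 = 4(2)+2, so the system is aromatic and both rings count as aromatic (benzofuran).
The 6-membered ring has only sp³ atoms, so it is not fully conjugated — not aromatic (cyclohexane).
The fused 6/5-membered bicyclic (with one sulfur) is a single π system with 9 sp² atoms and 10 π electrons from ring double bonds plus a heteroatom lone pair. 10 = 4(2)+2, so the system is aromatic and both rings count as aromatic (benzothiophene).
The second 6-membered ring has a continuous p-orbital overlap around the ring; 3 ring double bonds give 6 π electrons. That satisfies 4n+2 with n=1, so it is aromatic (benzene ring).
The 5-membered ring with one oxygen has two sp³ carbons, so it is not fully conjugated — not aromatic (oxolane ring).
The 6-membered ring with one oxygen and one N–H (1,4) has only sp³ atoms, so it is not fully conjugated — not aromatic (morpholine).
5 of the 8 rings are aromatic. Total: 5.

5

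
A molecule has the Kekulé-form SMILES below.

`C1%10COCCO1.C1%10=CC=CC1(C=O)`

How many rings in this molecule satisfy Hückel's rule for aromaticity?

0

The SMILES encodes a six-membered saturated ring with oxygens at positions 1 and 4; a five-membered carbon ring with two conjugated C=C double bonds and one sp³ carbon.
The 6-membered ring with two oxygens (1,4) has only sp³ atoms, so it is not fully conjugated — not aromatic (1,4-dioxane).
The 5-membered ring has one sp³ carbon, so it is not fully conjugated — not aromatic (cyclopentadiene).
None of the rings are aromatic. Total: 0.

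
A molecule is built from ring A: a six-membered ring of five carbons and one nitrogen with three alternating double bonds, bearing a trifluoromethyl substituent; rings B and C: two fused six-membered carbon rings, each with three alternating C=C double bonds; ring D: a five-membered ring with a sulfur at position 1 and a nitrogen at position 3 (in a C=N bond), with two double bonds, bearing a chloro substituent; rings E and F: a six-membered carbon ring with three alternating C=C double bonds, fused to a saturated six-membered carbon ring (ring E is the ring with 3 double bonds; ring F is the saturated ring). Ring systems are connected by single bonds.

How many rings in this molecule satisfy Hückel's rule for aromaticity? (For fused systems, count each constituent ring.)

5

Ring A has a continuous p-orbital overlap around the ring; 3 ring double bonds give 6 π electrons. That satisfies 4n+2 with n=1, so ring A is aromatic (pyridine).
Rings B and C form a fused bicyclic system with 10 sp² atoms and 10 π electrons from ring double bonds. 10 = 4(2)+2, so the system is aromatic and both rings count as aromatic (naphthalene).
Ring D is fully conjugated (every ring atom contributes a p orbital); 2 ring double bonds (4 π electrons) plus a heteroatom lone pair (2) give 6 π electrons. That satisfies 4n+2 with n=1, so ring D is aromatic (thiazole).
Ring E has a continuous p-orbital overlap around the ring; 3 ring double bonds give 6 π electrons. 6 = 4(1)+2, so ring E is aromatic (benzene ring).
Ring F has four sp³ carbons, so it is not fully conjugated — not aromatic (cyclohexane ring).
Aromatic: A, B, C, D, E. Total: 5.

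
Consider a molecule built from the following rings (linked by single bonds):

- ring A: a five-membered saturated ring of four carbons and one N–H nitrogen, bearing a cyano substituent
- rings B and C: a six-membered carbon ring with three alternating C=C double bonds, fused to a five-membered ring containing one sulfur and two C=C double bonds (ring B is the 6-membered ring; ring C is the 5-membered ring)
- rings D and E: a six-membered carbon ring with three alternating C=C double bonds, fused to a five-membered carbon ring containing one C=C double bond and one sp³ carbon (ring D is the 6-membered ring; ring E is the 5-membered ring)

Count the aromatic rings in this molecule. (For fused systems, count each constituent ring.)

Ring A has only sp³ atoms, so it is not fully conjugated — not aromatic (pyrrolidine).
Rings B and C form a fused bicyclic system (with one sulfur) with 9 sp² atoms and 10 π electrons from ring double bonds plus a heteroatom lone pair. 10 = 4(2)+2, so the system is aromatic and both rings count as aromatic (benzothiophene).
Ring D is planar and fully conjugated; 3 ring double bonds give 6 π electrons. Since 6 = 4n+2 (n=1), ring D is aromatic (benzene ring).
Ring E has one sp³ carbon, so it is not fully conjugated — not aromatic (cyclopentene ring).
Aromatic: B, C, D. Total: 3.

3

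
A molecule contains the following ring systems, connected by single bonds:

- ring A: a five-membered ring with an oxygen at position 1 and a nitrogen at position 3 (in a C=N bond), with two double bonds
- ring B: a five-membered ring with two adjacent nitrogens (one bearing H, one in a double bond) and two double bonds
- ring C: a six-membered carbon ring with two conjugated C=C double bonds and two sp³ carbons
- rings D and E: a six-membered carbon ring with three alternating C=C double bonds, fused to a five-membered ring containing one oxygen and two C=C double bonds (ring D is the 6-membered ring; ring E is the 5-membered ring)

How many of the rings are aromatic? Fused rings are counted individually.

4

Ring A is planar and fully conjugated; 2 ring double bonds (4 π electrons) plus a heteroatom lone pair (2) give 6 π electrons. Since 6 = 4n+2 (n=1), ring A is aromatic (oxazole).
Ring B has a continuous p-orbital overlap around the ring; 2 ring double bonds (4 π electrons) plus a heteroatom lone pair (2) give 6 π electrons. That satisfies 4n+2 with n=1, so ring B is aromatic (pyrazole).
Ring C has two sp³ carbons, so it is not fully conjugated — not aromatic (1,3-cyclohexadiene).
Rings D and E form a fused bicyclic system (with one oxygen) with 9 sp² atoms and 10 π electrons from ring double bonds plus a heteroatom lone pair. 10 = 4(2)+2, so the system is aromatic and both rings count as aromatic (benzofuran).
Aromatic: A, B, D, E. Total: 4.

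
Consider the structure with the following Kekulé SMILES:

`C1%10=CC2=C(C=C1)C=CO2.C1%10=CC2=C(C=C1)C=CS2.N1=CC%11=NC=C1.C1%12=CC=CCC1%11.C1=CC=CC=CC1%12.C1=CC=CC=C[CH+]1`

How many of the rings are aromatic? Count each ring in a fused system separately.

The SMILES encodes a six-membered carbon ring with three alternating C=C double bonds, fused to a five-membered ring containing one oxygen and two C=C double bonds; a six-membered carbon ring with three alternating C=C double bonds, fused to a five-membered ring containing one sulfur and two C=C double bonds; a six-membered ring with nitrogens at positions 1 and 4 and three alternating double bonds; a six-membered carbon ring with two conjugated C=C double bonds and two sp³ carbons; a seven-membered carbon ring with three C=C double bonds and one sp³ carbon; a seven-membered all-carbon ring bearing a positive charge on one carbon, with three C=C double bonds.
The fused 6/5-membered bicyclic (with one oxygen) is a single π system with 9 sp² atoms and 10 π electrons from ring double bonds plus a heteroatom lone pair. 10 = 4(2)+2, so the system is aromatic and both rings count as aromatic (benzofuran).
The fused 6/5-membered bicyclic (with one sulfur) is a single π system with 9 sp² atoms and 10 π electrons from ring double bonds plus a heteroatom lone pair. 10 = 4(2)+2, so the system is aromatic and both rings count as aromatic (benzothiophene).
The 6-membered ring with two nitrogens (1,4) has a continuous p-orbital overlap around the ring; 3 ring double bonds give 6 π electrons. Since 6 = 4n+2 (n=1), it is aromatic (pyrazine).
The 6-membered ring has two sp³ carbons, so it is not fully conjugated — not aromatic (1,3-cyclohexadiene).
The 7-membered ring has one sp³ carbon, so it is not fully conjugated — not aromatic (cycloheptatriene).
The second 7-membered ring is planar and fully conjugated; 3 ring double bonds (6 π electrons) plus the carbocation's empty p orbital (0, but keeps the ring conjugated) give 6 π electrons. That satisfies 4n+2 with n=1, so it is aromatic (tropylium cation).
6 of the 8 rings are aromatic. Total: 6.

6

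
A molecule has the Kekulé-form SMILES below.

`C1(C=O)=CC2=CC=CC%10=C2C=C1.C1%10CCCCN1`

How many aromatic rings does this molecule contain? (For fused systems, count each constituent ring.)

The SMILES encodes two fused six-membered carbon rings, each with three alternating C=C double bonds; a six-membered saturated ring of five carbons and one N–H nitrogen.
The fused 6/6-membered bicyclic is a single π system with 10 sp² atoms and 10 π electrons from ring double bonds. 10 = 4(2)+2, so the system is aromatic and both rings count as aromatic (naphthalene).
The 6-membered ring with one N–H has only sp³ atoms, so it is not fully conjugated — not aromatic (piperidine).
2 of the 3 rings are aromatic. Total: 2.

2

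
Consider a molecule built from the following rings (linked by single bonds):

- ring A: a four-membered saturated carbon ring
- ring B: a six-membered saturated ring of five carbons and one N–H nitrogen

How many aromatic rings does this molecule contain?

0

Ring A has only sp³ atoms, so it is not fully conjugated — not aromatic (cyclobutane).
Ring B has only sp³ atoms, so it is not fully conjugated — not aromatic (piperidine).
No ring is aromatic. Total: 0.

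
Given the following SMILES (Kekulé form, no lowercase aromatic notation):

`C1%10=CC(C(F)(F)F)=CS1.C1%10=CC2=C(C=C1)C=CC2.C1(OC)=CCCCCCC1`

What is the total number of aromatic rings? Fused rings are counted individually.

2

The SMILES encodes a five-membered ring of four carbons and one sulfur, with two C=C double bonds; a six-membered carbon ring with three alternating C=C double bonds, fused to a five-membered carbon ring containing one C=C double bond and one sp³ carbon; an eight-membered carbon ring with one C=C double bond.
The 5-membered ring with one sulfur has a continuous p-orbital overlap around the ring; 2 ring double bonds (4 π electrons) plus a heteroatom lone pair (2) give 6 π electrons. Since 6 = 4n+2 (n=1), it is aromatic (thiophene).
The 6-membered ring is planar and fully conjugated; 3 ring double bonds give 6 π electrons. That satisfies 4n+2 with n=1, so it is aromatic (benzene ring).
The 5-membered ring has one sp³ carbon, so it is not fully conjugated — not aromatic (cyclopentene ring).
The 8-membered ring has six sp³ carbons, so it is not fully conjugated — not aromatic (cyclooctene).
2 of the 4 rings are aromatic. Total: 2.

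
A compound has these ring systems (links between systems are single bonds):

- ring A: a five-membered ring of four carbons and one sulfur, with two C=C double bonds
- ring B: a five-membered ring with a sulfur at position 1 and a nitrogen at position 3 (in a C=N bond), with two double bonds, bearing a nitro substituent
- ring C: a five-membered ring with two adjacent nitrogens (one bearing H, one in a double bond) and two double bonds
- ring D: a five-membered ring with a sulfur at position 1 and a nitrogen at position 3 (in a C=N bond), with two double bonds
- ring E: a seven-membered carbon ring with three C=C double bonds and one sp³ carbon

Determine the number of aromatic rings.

4

Ring A is fully conjugated (every ring atom contributes a p orbital); 2 ring double bonds (4 π electrons) plus a heteroatom lone pair (2) give 6 π electrons. 6 = 4(1)+2, so ring A is aromatic (thiophene).
Ring B has a continuous p-orbital overlap around the ring; 2 ring double bonds (4 π electrons) plus a heteroatom lone pair (2) give 6 π electrons. 6 = 4(1)+2, so ring B is aromatic (thiazole).
Ring C is fully conjugated (every ring atom contributes a p orbital); 2 ring double bonds (4 π electrons) plus a heteroatom lone pair (2) give 6 π electrons. Since 6 = 4n+2 (n=1), ring C is aromatic (pyrazole).
Ring D has a continuous p-orbital overlap around the ring; 2 ring double bonds (4 π electrons) plus a heteroatom lone pair (2) give 6 π electrons. That satisfies 4n+2 with n=1, so ring D is aromatic (thiazole).
Ring E has one sp³ carbon, so it is not fully conjugated — not aromatic (cycloheptatriene).
Aromatic: A, B, C, D. Total: 4.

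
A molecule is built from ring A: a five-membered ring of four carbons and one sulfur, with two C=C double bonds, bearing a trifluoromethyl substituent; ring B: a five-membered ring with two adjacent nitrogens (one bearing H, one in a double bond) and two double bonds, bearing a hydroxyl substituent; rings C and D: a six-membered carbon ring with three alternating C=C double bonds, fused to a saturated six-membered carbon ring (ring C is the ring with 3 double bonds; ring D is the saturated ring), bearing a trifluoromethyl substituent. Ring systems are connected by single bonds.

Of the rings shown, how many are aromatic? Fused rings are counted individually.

3

Ring A is fully conjugated (every ring atom contributes a p orbital); 2 ring double bonds (4 π electrons) plus a heteroatom lone pair (2) give 6 π electrons. 6 = 4(1)+2, so ring A is aromatic (thiophene).
Ring B is planar and fully conjugated; 2 ring double bonds (4 π electrons) plus a heteroatom lone pair (2) give 6 π electrons. Since 6 = 4n+2 (n=1), ring B is aromatic (pyrazole).
Ring C is planar and fully conjugated; 3 ring double bonds give 6 π electrons. Since 6 = 4n+2 (n=1), ring C is aromatic (benzene ring).
Ring D has four sp³ carbons, so it is not fully conjugated — not aromatic (cyclohexane ring).
Aromatic: A, B, C. Total: 3.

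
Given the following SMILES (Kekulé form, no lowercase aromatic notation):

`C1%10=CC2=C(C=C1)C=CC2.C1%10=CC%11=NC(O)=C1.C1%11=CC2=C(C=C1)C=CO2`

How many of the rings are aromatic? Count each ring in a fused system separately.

The SMILES encodes a six-membered carbon ring with three alternating C=C double bonds, fused to a five-membered carbon ring containing one C=C double bond and one sp³ carbon; a six-membered ring of five carbons and one nitrogen with three alternating double bonds; a six-membered carbon ring with three alternating C=C double bonds, fused to a five-membered ring containing one oxygen and two C=C double bonds.
The 6-membered ring has a continuous p-orbital overlap around the ring; 3 ring double bonds give 6 π electrons. Since 6 = 4n+2 (n=1), it is aromatic (benzene ring).
The 5-membered ring has one sp³ carbon, so it is not fully conjugated — not aromatic (cyclopentene ring).
The 6-membered ring with one nitrogen is fully conjugated (every ring atom contributes a p orbital); 3 ring double bonds give 6 π electrons. 6 = 4(1)+2, so it is aromatic (pyridine).
The fused 6/5-membered bicyclic (with one oxygen) is a single π system with 9 sp² atoms and 10 π electrons from ring double bonds plus a heteroatom lone pair. 10 = 4(2)+2, so the system is aromatic and both rings count as aromatic (benzofuran).
4 of the 5 rings are aromatic. Total: 4.

4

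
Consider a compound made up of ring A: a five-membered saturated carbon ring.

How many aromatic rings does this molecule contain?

0

Ring A has only sp³ atoms, so it is not fully conjugated — not aromatic (cyclopentane).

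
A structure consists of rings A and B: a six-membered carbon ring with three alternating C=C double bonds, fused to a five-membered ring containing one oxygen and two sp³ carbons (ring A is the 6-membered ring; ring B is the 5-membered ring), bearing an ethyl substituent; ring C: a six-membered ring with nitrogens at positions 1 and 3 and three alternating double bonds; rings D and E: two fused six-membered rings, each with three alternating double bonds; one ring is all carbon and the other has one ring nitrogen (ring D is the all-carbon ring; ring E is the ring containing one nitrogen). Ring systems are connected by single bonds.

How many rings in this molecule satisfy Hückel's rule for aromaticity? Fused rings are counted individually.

Ring A has a continuous p-orbital overlap around the ring; 3 ring double bonds give 6 π electrons. That satisfies 4n+2 with n=1, so ring A is aromatic (benzene ring).
Ring B has two sp³ carbons, so it is not fully conjugated — not aromatic (oxolane ring).
Ring C is planar and fully conjugated; 3 ring double bonds give 6 π electrons. Since 6 = 4n+2 (n=1), ring C is aromatic (pyrimidine).
Rings D and E form a fused bicyclic system (with one nitrogen) with 10 sp² atoms and 10 π electrons from ring double bonds. 10 = 4(2)+2, so the system is aromatic and both rings count as aromatic (quinoline).
Aromatic: A, C, D, E. Total: 4.

4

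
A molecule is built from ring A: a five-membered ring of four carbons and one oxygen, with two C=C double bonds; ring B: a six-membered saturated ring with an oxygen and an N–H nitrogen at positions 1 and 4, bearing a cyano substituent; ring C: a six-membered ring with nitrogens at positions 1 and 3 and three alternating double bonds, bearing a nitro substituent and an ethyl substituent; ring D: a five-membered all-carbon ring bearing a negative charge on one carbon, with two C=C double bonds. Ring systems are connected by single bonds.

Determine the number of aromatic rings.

3

Ring A is planar and fully conjugated; 2 ring double bonds (4 π electrons) plus a heteroatom lone pair (2) give 6 π electrons. Since 6 = 4n+2 (n=1), ring A is aromatic (furan).
Ring B has only sp³ atoms, so it is not fully conjugated — not aromatic (morpholine).
Ring C has a continuous p-orbital overlap around the ring; 3 ring double bonds give 6 π electrons. 6 = 4(1)+2, so ring C is aromatic (pyrimidine).
Ring D has a continuous p-orbital overlap around the ring; 2 ring double bonds (4 π electrons) plus the carbanion lone pair (2) give 6 π electrons. Since 6 = 4n+2 (n=1), ring D is aromatic (cyclopentadienyl anion).
Aromatic: A, C, D. Total: 3.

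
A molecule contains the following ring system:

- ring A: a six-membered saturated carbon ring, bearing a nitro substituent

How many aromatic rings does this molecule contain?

0

Ring A has only sp³ atoms, so it is not fully conjugated — not aromatic (cyclohexane).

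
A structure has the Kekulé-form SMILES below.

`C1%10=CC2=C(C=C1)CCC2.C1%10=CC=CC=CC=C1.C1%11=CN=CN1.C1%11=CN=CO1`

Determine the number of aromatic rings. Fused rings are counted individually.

The SMILES encodes a six-membered carbon ring with three alternating C=C double bonds, fused to a saturated five-membered carbon ring; an eight-membered carbon ring with four alternating C=C double bonds; a five-membered ring with nitrogens at positions 1 and 3 (one bearing H, one in a C=N bond) and two double bonds; a five-membered ring with an oxygen at position 1 and a nitrogen at position 3 (in a C=N bond), with two double bonds.
The 6-membered ring is planar and fully conjugated; 3 ring double bonds give 6 π electrons. 6 = 4(1)+2, so it is aromatic (benzene ring).
The 5-membered ring has three sp³ carbons, so it is not fully conjugated — not aromatic (cyclopentane ring).
The 8-membered ring has only sp² ring atoms; a planar conformation would have a fully conjugated π system of 8 electrons. But 8 = 4(2), which is 4n not 4n+2, so it is not aromatic (cyclooctatetraene) — cyclooctatetraene distorts into a non-planar tub to avoid antiaromaticity.
The 5-membered ring with two nitrogens (one N–H, one =N–) has a continuous p-orbital overlap around the ring; 2 ring double bonds (4 π electrons) plus a heteroatom lone pair (2) give 6 π electrons. That satisfies 4n+2 with n=1, so it is aromatic (imidazole).
The 5-membered ring with one oxygen and one =N– is planar and fully conjugated; 2 ring double bonds (4 π electrons) plus a heteroatom lone pair (2) give 6 π electrons. That satisfies 4n+2 with n=1, so it is aromatic (oxazole).
3 of the 5 rings are aromatic. Total: 3.

3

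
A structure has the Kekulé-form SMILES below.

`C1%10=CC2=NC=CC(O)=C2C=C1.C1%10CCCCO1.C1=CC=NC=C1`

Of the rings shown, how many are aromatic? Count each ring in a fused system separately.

3

The SMILES encodes two fused six-membered rings, each with three alternating double bonds; one ring is all carbon and the other has one ring nitrogen; a six-membered saturated ring of five carbons and one oxygen; a six-membered ring of five carbons and one nitrogen with three alternating double bonds.
The fused 6/6-membered bicyclic (with one nitrogen) is a single π system with 10 sp² atoms and 10 π electrons from ring double bonds. 10 = 4(2)+2, so the system is aromatic and both rings count as aromatic (quinoline).
The 6-membered ring with one oxygen has only sp³ atoms, so it is not fully conjugated — not aromatic (tetrahydropyran).
The 6-membered ring with one nitrogen has a continuous p-orbital overlap around the ring; 3 ring double bonds give 6 π electrons. 6 = 4(1)+2, so it is aromatic (pyridine).
3 of the 4 rings are aromatic. Total: 3.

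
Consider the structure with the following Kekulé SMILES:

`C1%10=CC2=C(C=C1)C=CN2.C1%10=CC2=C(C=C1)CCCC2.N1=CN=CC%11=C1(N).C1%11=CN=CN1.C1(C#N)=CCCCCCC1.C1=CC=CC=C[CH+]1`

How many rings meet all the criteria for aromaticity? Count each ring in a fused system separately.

The SMILES encodes a six-membered carbon ring with three alternating C=C double bonds, fused to a five-membered ring containing one N–H nitrogen and two C=C double bonds; a six-membered carbon ring with three alternating C=C double bonds, fused to a saturated six-membered carbon ring; a six-membered ring with nitrogens at positions 1 and 3 and three alternating double bonds; a five-membered ring with nitrogens at positions 1 and 3 (one bearing H, one in a C=N bond) and two double bonds; an eight-membered carbon ring with one C=C double bond; a seven-membered all-carbon ring bearing a positive charge on one carbon, with three C=C double bonds.
The fused 6/5-membered bicyclic (with one N–H) is a single π system with 9 sp² atoms and 10 π electrons from ring double bonds plus a heteroatom lone pair. 10 = 4(2)+2, so the system is aromatic and both rings count as aromatic (indole).
The 6-membered ring has a continuous p-orbital overlap around the ring; 3 ring double bonds give 6 π electrons. 6 = 4(1)+2, so it is aromatic (benzene ring).
The second 6-membered ring has four sp³ carbons, so it is not fully conjugated — not aromatic (cyclohexane ring).
The 6-membered ring with two nitrogens (1,3) is fully conjugated (every ring atom contributes a p orbital); 3 ring double bonds give 6 π electrons. Since 6 = 4n+2 (n=1), it is aromatic (pyrimidine).
The 5-membered ring with two nitrogens (one N–H, one =N–) is fully conjugated (every ring atom contributes a p orbital); 2 ring double bonds (4 π electrons) plus a heteroatom lone pair (2) give 6 π electrons. Since 6 = 4n+2 (n=1), it is aromatic (imidazole).
The 8-membered ring has six sp³ carbons, so it is not fully conjugated — not aromatic (cyclooctene).
The 7-membered ring is fully conjugated (every ring atom contributes a p orbital); 3 ring double bonds (6 π electrons) plus the carbocation's empty p orbital (0, but keeps the ring conjugated) give 6 π electrons. 6 = 4(1)+2, so it is aromatic (tropylium cation).
6 of the 8 rings are aromatic. Total: 6.

6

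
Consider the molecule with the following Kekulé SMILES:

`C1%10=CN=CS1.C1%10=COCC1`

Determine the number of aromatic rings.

1

The SMILES encodes a five-membered ring with a sulfur at position 1 and a nitrogen at position 3 (in a C=N bond), with two double bonds; a five-membered ring of four carbons and one oxygen, with one C=C double bond and two sp³ carbons.
The 5-membered ring with one sulfur and one =N– is fully conjugated (every ring atom contributes a p orbital); 2 ring double bonds (4 π electrons) plus a heteroatom lone pair (2) give 6 π electrons. 6 = 4(1)+2, so it is aromatic (thiazole).
The 5-membered ring with one oxygen has two sp³ carbons, so it is not fully conjugated — not aromatic (2,3-dihydrofuran).
1 of the 2 rings is aromatic. Total: 1.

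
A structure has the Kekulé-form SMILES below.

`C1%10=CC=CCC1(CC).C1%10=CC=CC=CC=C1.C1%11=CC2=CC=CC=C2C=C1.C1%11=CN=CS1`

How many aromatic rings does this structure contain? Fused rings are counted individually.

The SMILES encodes a six-membered carbon ring with two conjugated C=C double bonds and two sp³ carbons; an eight-membered carbon ring with four alternating C=C double bonds; two fused six-membered carbon rings, each with three alternating C=C double bonds; a five-membered ring with a sulfur at position 1 and a nitrogen at position 3 (in a C=N bond), with two double bonds.
The 6-membered ring has two sp³ carbons, so it is not fully conjugated — not aromatic (1,3-cyclohexadiene).
The 8-membered ring has only sp² ring atoms; a planar conformation would have a fully conjugated π system of 8 electrons. But 8 = 4(2), which is 4n not 4n+2, so it is not aromatic (cyclooctatetraene) — cyclooctatetraene distorts into a non-planar tub to avoid antiaromaticity.
The fused 6/6-membered bicyclic is a single π system with 10 sp² atoms and 10 π electrons from ring double bonds. 10 = 4(2)+2, so the system is aromatic and both rings count as aromatic (naphthalene).
The 5-membered ring with one sulfur and one =N– has a continuous p-orbital overlap around the ring; 2 ring double bonds (4 π electrons) plus a heteroatom lone pair (2) give 6 π electrons. That satisfies 4n+2 with n=1, so it is aromatic (thiazole).
3 of the 5 rings are aromatic. Total: 3.

3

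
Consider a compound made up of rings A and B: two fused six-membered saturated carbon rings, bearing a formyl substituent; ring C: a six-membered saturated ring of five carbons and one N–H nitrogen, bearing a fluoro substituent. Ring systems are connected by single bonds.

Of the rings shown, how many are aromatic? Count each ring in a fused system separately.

Ring A has only sp³ atoms, so it is not fully conjugated — not aromatic (cyclohexane ring).
Ring B has only sp³ atoms, so it is not fully conjugated — not aromatic (cyclohexane ring).
Ring C has only sp³ atoms, so it is not fully conjugated — not aromatic (piperidine).
No ring is aromatic. Total: 0.

0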